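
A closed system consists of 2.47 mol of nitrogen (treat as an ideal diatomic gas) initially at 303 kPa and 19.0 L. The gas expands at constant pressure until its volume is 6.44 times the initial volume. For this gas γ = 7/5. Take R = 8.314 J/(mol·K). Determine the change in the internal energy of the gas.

T₁ = P₁V₁/(nR) = 303×19.0/(2.47×8.314) = 280 K.
Isobaric: P stays 303 kPa; V/T = const ⇒ T₂ = 1810 K, V₂ = 122 L.
For an ideal gas ΔU = nCvΔT with Cv = (5/2)R = 20.8 J/(mol·K).
ΔU = 2.47×20.8×(1810−280) = 78300 J.

78300 J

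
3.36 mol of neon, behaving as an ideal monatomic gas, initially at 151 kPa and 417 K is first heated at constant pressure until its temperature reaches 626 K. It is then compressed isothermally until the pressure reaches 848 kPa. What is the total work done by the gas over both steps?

V₁ = nRT₁/P₁ = 3.36×8.314×417/151 = 77.1 L.
Step 1 — Isobaric: P stays 151 kPa; V/T = const ⇒ T₂ = 626 K, V₂ = 116 L.
W = PΔV = 151×(116−77.1) kPa·L = 5840 J.
ΔU = nCvΔT = 3.36×12.5×(626−417) = 8760 J.
Q = ΔU + W = nCpΔT = 14600 J.
State after step 1: P = 151 kPa, V = 116 L, T = 626 K.
Step 2 — Isothermal: T stays 626 K; PV = const ⇒ V₂ = 20.6 L, P₂ = 848 kPa.
ΔU = 0 (ideal gas, T constant).
W = nRT ln(V₂/V₁) = 3.36×8.314×626×ln(0.178) = -30200 J.
Q = ΔU + W = -30200 J.
Net over both steps: W = -24300 J, Q = -15600 J, ΔU = 8760 J.

-24300 J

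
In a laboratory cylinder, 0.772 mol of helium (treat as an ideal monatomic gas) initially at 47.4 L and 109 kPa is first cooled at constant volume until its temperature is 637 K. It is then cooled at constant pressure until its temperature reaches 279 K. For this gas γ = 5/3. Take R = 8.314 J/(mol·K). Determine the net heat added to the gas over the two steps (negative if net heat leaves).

-7360 J

T₁ = P₁V₁/(nR) = 109×47.4/(0.772×8.314) = 805 K.
Step 1 — Isochoric: V stays 47.4 L; P/T = const ⇒ T₂ = 637 K, P₂ = 86.3 kPa.
W = 0 (no volume change).
ΔU = nCvΔT = 0.772×12.5×(637−805) = -1620 J.
Q = ΔU = -1620 J.
State after step 1: P = 86.3 kPa, V = 47.4 L, T = 637 K.
Step 2 — Isobaric: P stays 86.3 kPa; V/T = const ⇒ T₂ = 279 K, V₂ = 20.8 L.
W = PΔV = 86.3×(20.8−47.4) kPa·L = -2300 J.
ΔU = nCvΔT = 0.772×12.5×(279−637) = -3450 J.
Q = ΔU + W = nCpΔT = -5740 J.
Net over both steps: W = -2300 J, Q = -7360 J, ΔU = -5060 J.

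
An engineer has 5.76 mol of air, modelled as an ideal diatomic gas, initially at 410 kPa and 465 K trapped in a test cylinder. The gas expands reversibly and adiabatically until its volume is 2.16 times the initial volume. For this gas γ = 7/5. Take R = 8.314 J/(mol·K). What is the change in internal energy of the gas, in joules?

-14800 J

V₁ = nRT₁/P₁ = 5.76×8.314×465/410 = 54.3 L.
Adiabatic: TV^(γ−1) = const ⇒ T₂ = 465×(0.463)^0.400 = 342 K; PV^γ = const ⇒ P₂ = 139 kPa.
For an ideal gas ΔU = nCvΔT with Cv = (5/2)R = 20.8 J/(mol·K).
ΔU = 5.76×20.8×(342−465) = -14800 J.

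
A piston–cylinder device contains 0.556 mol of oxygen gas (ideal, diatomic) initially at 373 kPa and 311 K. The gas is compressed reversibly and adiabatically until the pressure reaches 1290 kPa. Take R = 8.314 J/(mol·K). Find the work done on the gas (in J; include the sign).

1530 J

V₁ = nRT₁/P₁ = 0.556×8.314×311/373 = 3.85 L.
Adiabatic: T₂/T₁ = (P₂/P₁)^((γ−1)/γ) ⇒ T₂ = 311×(3.46)^0.286 = 443 K; V₂ = 1.59 L.
ΔU = nCvΔT = 0.556×20.8×(443−311) = 1530 J.
Q = 0 for an adiabatic process, so W = −ΔU = -1530 J.
Work done on the gas = −W_by = 1530 J.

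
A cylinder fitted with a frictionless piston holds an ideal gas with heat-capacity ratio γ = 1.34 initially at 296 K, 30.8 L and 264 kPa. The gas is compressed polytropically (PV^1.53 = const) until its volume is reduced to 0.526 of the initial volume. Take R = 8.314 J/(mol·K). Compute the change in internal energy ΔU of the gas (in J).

9700 J

n = P₁V₁/(RT₁) = 264×30.8/(8.314×296) = 3.30 mol.
Polytropic n=1.53: T₂ = T₁(V₁/V₂)^(n−1) = 296×(1.90)^0.53 = 416 K; P₂ = P₁(V₁/V₂)^n = 705 kPa.
For an ideal gas ΔU = nCvΔT with Cv = R/(γ−1) = 24.5 J/(mol·K).
ΔU = 3.30×24.5×(416−296) = 9700 J.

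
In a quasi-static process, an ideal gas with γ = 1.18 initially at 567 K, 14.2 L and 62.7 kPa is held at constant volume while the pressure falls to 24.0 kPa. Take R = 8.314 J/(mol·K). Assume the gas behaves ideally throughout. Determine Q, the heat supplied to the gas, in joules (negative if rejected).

n = P₁V₁/(RT₁) = 62.7×14.2/(8.314×567) = 0.189 mol.
Isochoric: V stays 14.2 L; P/T = const ⇒ T₂ = 217 K, P₂ = 24.0 kPa.
W = 0 (no volume change).
ΔU = nCvΔT = 0.189×46.2×(217−567) = -3050 J.
Q = ΔU = -3050 J.

-3050 J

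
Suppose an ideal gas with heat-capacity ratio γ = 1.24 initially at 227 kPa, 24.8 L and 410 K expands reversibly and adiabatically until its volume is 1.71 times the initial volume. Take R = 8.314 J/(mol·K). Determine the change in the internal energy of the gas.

n = P₁V₁/(RT₁) = 227×24.8/(8.314×410) = 1.65 mol.
Adiabatic: TV^(γ−1) = const ⇒ T₂ = 410×(0.585)^0.240 = 360 K; PV^γ = const ⇒ P₂ = 117 kPa.
For an ideal gas ΔU = nCvΔT with Cv = R/(γ−1) = 34.6 J/(mol·K).
ΔU = 1.65×34.6×(360−410) = -2830 J.

-2830 J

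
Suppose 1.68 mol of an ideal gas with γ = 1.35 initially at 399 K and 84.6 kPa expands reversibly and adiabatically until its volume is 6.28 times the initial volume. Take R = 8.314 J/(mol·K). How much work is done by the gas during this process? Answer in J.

7550 J

V₁ = nRT₁/P₁ = 1.68×8.314×399/84.6 = 65.9 L.
Adiabatic: TV^(γ−1) = const ⇒ T₂ = 399×(0.159)^0.350 = 210 K; PV^γ = const ⇒ P₂ = 7.08 kPa.
ΔU = nCvΔT = 1.68×23.8×(210−399) = -7550 J.
Q = 0 for an adiabatic process, so W = −ΔU = 7550 J.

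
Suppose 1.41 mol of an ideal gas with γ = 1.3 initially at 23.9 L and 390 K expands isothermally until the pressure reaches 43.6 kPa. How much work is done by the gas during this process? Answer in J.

6760 J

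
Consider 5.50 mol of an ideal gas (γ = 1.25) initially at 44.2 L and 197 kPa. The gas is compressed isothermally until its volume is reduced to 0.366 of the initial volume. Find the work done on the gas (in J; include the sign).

8750 J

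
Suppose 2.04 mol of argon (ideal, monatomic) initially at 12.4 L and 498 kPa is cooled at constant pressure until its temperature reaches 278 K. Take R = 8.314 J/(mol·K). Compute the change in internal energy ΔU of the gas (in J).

-2190 J

T₁ = P₁V₁/(nR) = 498×12.4/(2.04×8.314) = 364 K.
Isobaric: P stays 498 kPa; V/T = const ⇒ T₂ = 278 K, V₂ = 9.47 L.
For an ideal gas ΔU = nCvΔT with Cv = (3/2)R = 12.5 J/(mol·K).
ΔU = 2.04×12.5×(278−364) = -2190 J.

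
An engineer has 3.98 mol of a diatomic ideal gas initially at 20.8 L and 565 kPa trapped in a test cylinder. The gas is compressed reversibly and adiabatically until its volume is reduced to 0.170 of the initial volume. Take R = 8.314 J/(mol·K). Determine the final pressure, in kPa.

T₁ = P₁V₁/(nR) = 565×20.8/(3.98×8.314) = 355 K.
Adiabatic: TV^(γ−1) = const ⇒ T₂ = 355×(5.88)^0.400 = 722 K; PV^γ = const ⇒ P₂ = 6750 kPa.

6750 kPa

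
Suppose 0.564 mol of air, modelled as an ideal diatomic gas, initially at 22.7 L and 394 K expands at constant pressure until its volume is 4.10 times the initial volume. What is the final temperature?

1620 K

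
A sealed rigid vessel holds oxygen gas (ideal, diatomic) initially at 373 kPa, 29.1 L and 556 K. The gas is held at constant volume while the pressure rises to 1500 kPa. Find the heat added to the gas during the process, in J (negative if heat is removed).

82000 J

n = P₁V₁/(RT₁) = 373×29.1/(8.314×556) = 2.35 mol.
Isochoric: V stays 29.1 L; P/T = const ⇒ T₂ = 2240 K, P₂ = 1500 kPa.
W = 0 (no volume change).
ΔU = nCvΔT = 2.35×20.8×(2240−556) = 82000 J.
Q = ΔU = 82000 J.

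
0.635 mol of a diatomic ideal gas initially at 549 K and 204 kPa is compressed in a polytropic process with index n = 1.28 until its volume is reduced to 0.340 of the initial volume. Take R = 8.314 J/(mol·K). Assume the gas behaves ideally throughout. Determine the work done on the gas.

3650 J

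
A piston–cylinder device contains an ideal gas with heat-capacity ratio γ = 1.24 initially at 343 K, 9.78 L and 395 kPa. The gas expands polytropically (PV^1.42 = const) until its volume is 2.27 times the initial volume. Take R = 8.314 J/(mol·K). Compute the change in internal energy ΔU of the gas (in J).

-4690 J

n = P₁V₁/(RT₁) = 395×9.78/(8.314×343) = 1.35 mol.
Polytropic n=1.42: T₂ = T₁(V₁/V₂)^(n−1) = 343×(0.441)^0.42 = 243 K; P₂ = P₁(V₁/V₂)^n = 123 kPa.
For an ideal gas ΔU = nCvΔT with Cv = R/(γ−1) = 34.6 J/(mol·K).
ΔU = 1.35×34.6×(243−343) = -4690 J.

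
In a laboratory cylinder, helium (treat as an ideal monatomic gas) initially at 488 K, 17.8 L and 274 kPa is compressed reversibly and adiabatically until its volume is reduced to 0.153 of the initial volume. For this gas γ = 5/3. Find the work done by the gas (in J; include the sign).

n = P₁V₁/(RT₁) = 274×17.8/(8.314×488) = 1.20 mol.
Adiabatic: TV^(γ−1) = const ⇒ T₂ = 488×(6.54)^0.667 = 1710 K; PV^γ = const ⇒ P₂ = 6260 kPa.
ΔU = nCvΔT = 1.20×12.5×(1710−488) = 18300 J.
Q = 0 for an adiabatic process, so W = −ΔU = -18300 J.

-18300 J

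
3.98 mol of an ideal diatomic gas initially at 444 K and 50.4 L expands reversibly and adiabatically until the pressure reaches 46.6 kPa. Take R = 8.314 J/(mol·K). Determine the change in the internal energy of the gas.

P₁ = nRT₁/V₁ = 3.98×8.314×444/50.4 = 292 kPa.
Adiabatic: T₂/T₁ = (P₂/P₁)^((γ−1)/γ) ⇒ T₂ = 444×(0.160)^0.286 = 263 K; V₂ = 187 L.
For an ideal gas ΔU = nCvΔT with Cv = (5/2)R = 20.8 J/(mol·K).
ΔU = 3.98×20.8×(263−444) = -15000 J.

-15000 J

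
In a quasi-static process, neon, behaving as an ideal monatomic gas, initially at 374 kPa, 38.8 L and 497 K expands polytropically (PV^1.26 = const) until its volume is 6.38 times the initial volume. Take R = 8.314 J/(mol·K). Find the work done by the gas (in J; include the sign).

n = P₁V₁/(RT₁) = 374×38.8/(8.314×497) = 3.51 mol.
Polytropic n=1.26: T₂ = T₁(V₁/V₂)^(n−1) = 497×(0.157)^0.26 = 307 K; P₂ = P₁(V₁/V₂)^n = 36.2 kPa.
W = (P₁V₁−P₂V₂)/(n−1) = (374×38.8−36.2×248)/0.26 = 21300 J.

21300 J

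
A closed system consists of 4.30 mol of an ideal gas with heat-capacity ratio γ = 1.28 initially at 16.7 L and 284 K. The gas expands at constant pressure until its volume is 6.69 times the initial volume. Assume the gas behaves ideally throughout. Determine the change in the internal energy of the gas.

206000 J

P₁ = nRT₁/V₁ = 4.30×8.314×284/16.7 = 608 kPa.
Isobaric: P stays 608 kPa; V/T = const ⇒ T₂ = 1900 K, V₂ = 112 L.
For an ideal gas ΔU = nCvΔT with Cv = R/(γ−1) = 29.7 J/(mol·K).
ΔU = 4.30×29.7×(1900−284) = 206000 J.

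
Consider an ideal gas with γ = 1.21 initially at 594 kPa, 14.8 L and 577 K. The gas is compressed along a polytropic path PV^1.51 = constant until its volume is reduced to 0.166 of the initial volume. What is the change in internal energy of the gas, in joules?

62700 J

n = P₁V₁/(RT₁) = 594×14.8/(8.314×577) = 1.83 mol.
Polytropic n=1.51: T₂ = T₁(V₁/V₂)^(n−1) = 577×(6.02)^0.51 = 1440 K; P₂ = P₁(V₁/V₂)^n = 8940 kPa.
For an ideal gas ΔU = nCvΔT with Cv = R/(γ−1) = 39.6 J/(mol·K).
ΔU = 1.83×39.6×(1440−577) = 62700 J.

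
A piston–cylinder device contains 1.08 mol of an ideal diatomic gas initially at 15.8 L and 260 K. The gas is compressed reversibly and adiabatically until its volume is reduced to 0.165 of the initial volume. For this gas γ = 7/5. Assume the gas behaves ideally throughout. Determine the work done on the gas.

6160 J

P₁ = nRT₁/V₁ = 1.08×8.314×260/15.8 = 148 kPa.
Adiabatic: TV^(γ−1) = const ⇒ T₂ = 260×(6.06)^0.400 = 535 K; PV^γ = const ⇒ P₂ = 1840 kPa.
ΔU = nCvΔT = 1.08×20.8×(535−260) = 6160 J.
Q = 0 for an adiabatic process, so W = −ΔU = -6160 J.
Work done on the gas = −W_by = 6160 J.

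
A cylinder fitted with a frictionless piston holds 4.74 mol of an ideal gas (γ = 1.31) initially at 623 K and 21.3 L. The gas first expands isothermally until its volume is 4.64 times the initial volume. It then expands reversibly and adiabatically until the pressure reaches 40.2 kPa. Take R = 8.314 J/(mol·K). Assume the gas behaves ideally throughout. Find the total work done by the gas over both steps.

65400 J

P₁ = nRT₁/V₁ = 4.74×8.314×623/21.3 = 1150 kPa.
Step 1 — Isothermal: T stays 623 K; PV = const ⇒ V₂ = 98.8 L, P₂ = 248 kPa.
ΔU = 0 (ideal gas, T constant).
W = nRT ln(V₂/V₁) = 4.74×8.314×623×ln(4.64) = 37700 J.
Q = ΔU + W = 37700 J.
State after step 1: P = 248 kPa, V = 98.8 L, T = 623 K.
Step 2 — Adiabatic: T₂/T₁ = (P₂/P₁)^((γ−1)/γ) ⇒ T₂ = 623×(0.162)^0.237 = 405 K; V₂ = 397 L.
ΔU = nCvΔT = 4.74×26.8×(405−623) = -27700 J.
Q = 0 for an adiabatic process, so W = −ΔU = 27700 J.
Net over both steps: W = 65400 J, Q = 37700 J, ΔU = -27700 J.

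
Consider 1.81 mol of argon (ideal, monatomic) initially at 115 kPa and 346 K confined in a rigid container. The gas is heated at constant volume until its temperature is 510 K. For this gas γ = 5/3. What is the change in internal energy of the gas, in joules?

3700 J

V₁ = nRT₁/P₁ = 1.81×8.314×346/115 = 45.3 L.
Isochoric: V stays 45.3 L; P/T = const ⇒ T₂ = 510 K, P₂ = 170 kPa.
For an ideal gas ΔU = nCvΔT with Cv = (3/2)R = 12.5 J/(mol·K).
ΔU = 1.81×12.5×(510−346) = 3700 J.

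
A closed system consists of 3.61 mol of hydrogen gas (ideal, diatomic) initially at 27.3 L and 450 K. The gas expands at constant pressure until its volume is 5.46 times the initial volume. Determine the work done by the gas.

60200 J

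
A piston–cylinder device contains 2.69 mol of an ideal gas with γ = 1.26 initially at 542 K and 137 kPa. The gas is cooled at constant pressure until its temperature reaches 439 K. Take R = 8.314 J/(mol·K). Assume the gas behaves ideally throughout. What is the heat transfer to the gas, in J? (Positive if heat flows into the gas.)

V₁ = nRT₁/P₁ = 2.69×8.314×542/137 = 88.5 L.
Isobaric: P stays 137 kPa; V/T = const ⇒ T₂ = 439 K, V₂ = 71.7 L.
W = PΔV = 137×(71.7−88.5) kPa·L = -2300 J.
ΔU = nCvΔT = 2.69×32.0×(439−542) = -8860 J.
Q = ΔU + W = nCpΔT = -11200 J.

-11200 J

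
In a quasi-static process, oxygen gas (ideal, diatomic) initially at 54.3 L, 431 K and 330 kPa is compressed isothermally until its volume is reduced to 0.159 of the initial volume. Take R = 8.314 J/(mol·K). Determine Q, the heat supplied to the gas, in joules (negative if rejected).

-33000 J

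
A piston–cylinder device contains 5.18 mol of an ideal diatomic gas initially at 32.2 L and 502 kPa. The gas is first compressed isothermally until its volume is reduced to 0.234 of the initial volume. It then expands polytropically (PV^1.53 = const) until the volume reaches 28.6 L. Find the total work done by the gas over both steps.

T₁ = P₁V₁/(nR) = 502×32.2/(5.18×8.314) = 375 K.
Step 1 — Isothermal: T stays 375 K; PV = const ⇒ V₂ = 7.53 L, P₂ = 2150 kPa.
ΔU = 0 (ideal gas, T constant).
W = nRT ln(V₂/V₁) = 5.18×8.314×375×ln(0.234) = -23500 J.
Q = ΔU + W = -23500 J.
State after step 1: P = 2150 kPa, V = 7.53 L, T = 375 K.
Step 2 — Polytropic n=1.53: T₂ = T₁(V₁/V₂)^(n−1) = 375×(0.263)^0.53 = 185 K; P₂ = P₁(V₁/V₂)^n = 279 kPa.
W = (P₁V₁−P₂V₂)/(n−1) = (2150×7.53−279×28.6)/0.53 = 15500 J.
ΔU = nCvΔT = 5.18×20.8×(185−375) = -20500 J.
Q = ΔU + W = -5020 J.
Net over both steps: W = -8020 J, Q = -28500 J, ΔU = -20500 J.

-8020 J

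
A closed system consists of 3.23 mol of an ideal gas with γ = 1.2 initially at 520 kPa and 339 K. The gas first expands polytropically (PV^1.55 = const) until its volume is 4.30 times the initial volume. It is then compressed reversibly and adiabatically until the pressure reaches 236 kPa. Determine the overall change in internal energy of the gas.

V₁ = nRT₁/P₁ = 3.23×8.314×339/520 = 17.5 L.
Step 1 — Polytropic n=1.55: T₂ = T₁(V₁/V₂)^(n−1) = 339×(0.233)^0.55 = 152 K; P₂ = P₁(V₁/V₂)^n = 54.2 kPa.
W = (P₁V₁−P₂V₂)/(n−1) = (520×17.5−54.2×75.3)/0.55 = 9130 J.
ΔU = nCvΔT = 3.23×41.6×(152−339) = -25100 J.
Q = ΔU + W = -16000 J.
State after step 1: P = 54.2 kPa, V = 75.3 L, T = 152 K.
Step 2 — Adiabatic: T₂/T₁ = (P₂/P₁)^((γ−1)/γ) ⇒ T₂ = 152×(4.35)^0.167 = 194 K; V₂ = 22.1 L.
ΔU = nCvΔT = 3.23×41.6×(194−152) = 5670 J.
Q = 0 for an adiabatic process, so W = −ΔU = -5670 J.
Net over both steps: W = 3460 J, Q = -16000 J, ΔU = -19400 J.

-19400 J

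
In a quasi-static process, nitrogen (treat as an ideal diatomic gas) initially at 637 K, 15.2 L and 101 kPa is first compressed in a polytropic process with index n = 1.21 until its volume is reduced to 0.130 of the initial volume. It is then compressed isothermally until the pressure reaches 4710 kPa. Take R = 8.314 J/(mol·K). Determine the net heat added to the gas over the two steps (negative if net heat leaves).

-5090 J

n = P₁V₁/(RT₁) = 101×15.2/(8.314×637) = 0.290 mol.
Step 1 — Polytropic n=1.21: T₂ = T₁(V₁/V₂)^(n−1) = 637×(7.69)^0.21 = 978 K; P₂ = P₁(V₁/V₂)^n = 1190 kPa.
W = (P₁V₁−P₂V₂)/(n−1) = (101×15.2−1190×1.98)/0.21 = -3910 J.
ΔU = nCvΔT = 0.290×20.8×(978−637) = 2050 J.
Q = ΔU + W = -1860 J.
State after step 1: P = 1190 kPa, V = 1.98 L, T = 978 K.
Step 2 — Isothermal: T stays 978 K; PV = const ⇒ V₂ = 0.500 L, P₂ = 4710 kPa.
ΔU = 0 (ideal gas, T constant).
W = nRT ln(V₂/V₁) = 0.290×8.314×978×ln(0.253) = -3240 J.
Q = ΔU + W = -3240 J.
Net over both steps: W = -7150 J, Q = -5090 J, ΔU = 2050 J.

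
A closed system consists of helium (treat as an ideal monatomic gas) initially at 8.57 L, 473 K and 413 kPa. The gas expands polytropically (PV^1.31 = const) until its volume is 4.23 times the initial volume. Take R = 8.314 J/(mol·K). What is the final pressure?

Polytropic n=1.31: T₂ = T₁(V₁/V₂)^(n−1) = 473×(0.236)^0.31 = 302 K; P₂ = P₁(V₁/V₂)^n = 62.4 kPa.

62.4 kPa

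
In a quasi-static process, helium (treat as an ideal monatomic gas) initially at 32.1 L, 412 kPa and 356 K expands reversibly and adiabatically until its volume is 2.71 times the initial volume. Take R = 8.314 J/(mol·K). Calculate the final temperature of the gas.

183 K

Adiabatic: TV^(γ−1) = const ⇒ T₂ = 356×(0.369)^0.667 = 183 K; PV^γ = const ⇒ P₂ = 78.2 kPa.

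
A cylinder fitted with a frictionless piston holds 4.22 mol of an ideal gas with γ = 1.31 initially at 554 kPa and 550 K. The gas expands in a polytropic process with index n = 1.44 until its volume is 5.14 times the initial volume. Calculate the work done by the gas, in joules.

22500 J

V₁ = nRT₁/P₁ = 4.22×8.314×550/554 = 34.8 L.
Polytropic n=1.44: T₂ = T₁(V₁/V₂)^(n−1) = 550×(0.195)^0.44 = 268 K; P₂ = P₁(V₁/V₂)^n = 52.4 kPa.
W = (P₁V₁−P₂V₂)/(n−1) = (554×34.8−52.4×179)/0.44 = 22500 J.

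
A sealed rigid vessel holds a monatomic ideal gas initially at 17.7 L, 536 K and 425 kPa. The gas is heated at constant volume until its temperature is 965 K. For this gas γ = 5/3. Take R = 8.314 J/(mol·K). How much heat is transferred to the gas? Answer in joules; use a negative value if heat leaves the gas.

n = P₁V₁/(RT₁) = 425×17.7/(8.314×536) = 1.69 mol.
Isochoric: V stays 17.7 L; P/T = const ⇒ T₂ = 965 K, P₂ = 765 kPa.
W = 0 (no volume change).
ΔU = nCvΔT = 1.69×12.5×(965−536) = 9030 J.
Q = ΔU = 9030 J.

9030 J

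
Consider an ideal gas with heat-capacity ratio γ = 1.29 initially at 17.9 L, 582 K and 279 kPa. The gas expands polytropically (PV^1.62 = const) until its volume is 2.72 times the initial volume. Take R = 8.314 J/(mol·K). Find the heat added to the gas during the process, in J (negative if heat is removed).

-4240 J

n = P₁V₁/(RT₁) = 279×17.9/(8.314×582) = 1.03 mol.
Polytropic n=1.62: T₂ = T₁(V₁/V₂)^(n−1) = 582×(0.368)^0.62 = 313 K; P₂ = P₁(V₁/V₂)^n = 55.2 kPa.
W = (P₁V₁−P₂V₂)/(n−1) = (279×17.9−55.2×48.7)/0.62 = 3720 J.
ΔU = nCvΔT = 1.03×28.7×(313−582) = -7960 J.
Q = ΔU + W = -4240 J.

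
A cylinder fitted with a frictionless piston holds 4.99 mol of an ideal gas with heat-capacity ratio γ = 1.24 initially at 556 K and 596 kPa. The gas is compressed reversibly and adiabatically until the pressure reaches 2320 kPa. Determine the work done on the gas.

V₁ = nRT₁/P₁ = 4.99×8.314×556/596 = 38.7 L.
Adiabatic: T₂/T₁ = (P₂/P₁)^((γ−1)/γ) ⇒ T₂ = 556×(3.89)^0.194 = 723 K; V₂ = 12.9 L.
ΔU = nCvΔT = 4.99×34.6×(723−556) = 28900 J.
Q = 0 for an adiabatic process, so W = −ΔU = -28900 J.
Work done on the gas = −W_by = 28900 J.

28900 J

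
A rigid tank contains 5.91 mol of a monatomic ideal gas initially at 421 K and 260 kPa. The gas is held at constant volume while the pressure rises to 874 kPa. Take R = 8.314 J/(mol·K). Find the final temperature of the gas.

1420 K

V₁ = nRT₁/P₁ = 5.91×8.314×421/260 = 79.6 L.
Isochoric: V stays 79.6 L; P/T = const ⇒ T₂ = 1420 K, P₂ = 874 kPa.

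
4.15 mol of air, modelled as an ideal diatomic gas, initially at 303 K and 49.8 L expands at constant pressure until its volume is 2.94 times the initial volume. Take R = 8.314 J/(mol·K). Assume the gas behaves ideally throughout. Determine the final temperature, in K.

891 K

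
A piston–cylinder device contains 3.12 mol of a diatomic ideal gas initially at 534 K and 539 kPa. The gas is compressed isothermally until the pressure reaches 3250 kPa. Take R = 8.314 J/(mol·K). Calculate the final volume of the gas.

V₁ = nRT₁/P₁ = 3.12×8.314×534/539 = 25.7 L.
Isothermal: T stays 534 K; PV = const ⇒ V₂ = 4.26 L, P₂ = 3250 kPa.

4.26 L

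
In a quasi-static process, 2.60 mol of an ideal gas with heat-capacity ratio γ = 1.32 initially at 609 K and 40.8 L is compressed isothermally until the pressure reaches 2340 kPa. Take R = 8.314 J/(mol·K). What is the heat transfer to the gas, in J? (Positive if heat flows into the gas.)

P₁ = nRT₁/V₁ = 2.60×8.314×609/40.8 = 323 kPa.
Isothermal: T stays 609 K; PV = const ⇒ V₂ = 5.63 L, P₂ = 2340 kPa.
ΔU = 0 (ideal gas, T constant).
W = nRT ln(V₂/V₁) = 2.60×8.314×609×ln(0.138) = -26100 J.
Q = ΔU + W = -26100 J.

-26100 J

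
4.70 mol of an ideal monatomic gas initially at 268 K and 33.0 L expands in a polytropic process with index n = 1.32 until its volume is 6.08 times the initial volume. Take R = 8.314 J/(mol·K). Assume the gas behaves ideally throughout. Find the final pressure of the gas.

29.3 kPa

P₁ = nRT₁/V₁ = 4.70×8.314×268/33.0 = 317 kPa.
Polytropic n=1.32: T₂ = T₁(V₁/V₂)^(n−1) = 268×(0.164)^0.32 = 150 K; P₂ = P₁(V₁/V₂)^n = 29.3 kPa.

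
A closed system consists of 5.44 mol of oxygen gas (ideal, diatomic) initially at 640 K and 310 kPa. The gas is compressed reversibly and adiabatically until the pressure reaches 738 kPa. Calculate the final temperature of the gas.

820 K

V₁ = nRT₁/P₁ = 5.44×8.314×640/310 = 93.4 L.
Adiabatic: T₂/T₁ = (P₂/P₁)^((γ−1)/γ) ⇒ T₂ = 640×(2.38)^0.286 = 820 K; V₂ = 50.3 L.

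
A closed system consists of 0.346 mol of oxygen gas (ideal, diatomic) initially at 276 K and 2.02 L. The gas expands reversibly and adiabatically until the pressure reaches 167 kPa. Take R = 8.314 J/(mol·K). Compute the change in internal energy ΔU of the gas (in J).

-431 J

P₁ = nRT₁/V₁ = 0.346×8.314×276/2.02 = 393 kPa.
Adiabatic: T₂/T₁ = (P₂/P₁)^((γ−1)/γ) ⇒ T₂ = 276×(0.425)^0.286 = 216 K; V₂ = 3.72 L.
For an ideal gas ΔU = nCvΔT with Cv = (5/2)R = 20.8 J/(mol·K).
ΔU = 0.346×20.8×(216−276) = -431 J.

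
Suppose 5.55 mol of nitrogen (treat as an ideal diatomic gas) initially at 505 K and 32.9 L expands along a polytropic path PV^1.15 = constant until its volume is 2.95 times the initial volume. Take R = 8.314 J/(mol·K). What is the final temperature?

P₁ = nRT₁/V₁ = 5.55×8.314×505/32.9 = 708 kPa.
Polytropic n=1.15: T₂ = T₁(V₁/V₂)^(n−1) = 505×(0.339)^0.15 = 429 K; P₂ = P₁(V₁/V₂)^n = 204 kPa.

429 K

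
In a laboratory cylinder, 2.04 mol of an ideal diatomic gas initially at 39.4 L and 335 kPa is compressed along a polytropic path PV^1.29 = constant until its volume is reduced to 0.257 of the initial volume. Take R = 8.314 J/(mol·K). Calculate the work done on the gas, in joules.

T₁ = P₁V₁/(nR) = 335×39.4/(2.04×8.314) = 778 K.
Polytropic n=1.29: T₂ = T₁(V₁/V₂)^(n−1) = 778×(3.89)^0.29 = 1150 K; P₂ = P₁(V₁/V₂)^n = 1930 kPa.
W = (P₁V₁−P₂V₂)/(n−1) = (335×39.4−1930×10.1)/0.29 = -22000 J.
Work done on the gas = −W_by = 22000 J.

22000 J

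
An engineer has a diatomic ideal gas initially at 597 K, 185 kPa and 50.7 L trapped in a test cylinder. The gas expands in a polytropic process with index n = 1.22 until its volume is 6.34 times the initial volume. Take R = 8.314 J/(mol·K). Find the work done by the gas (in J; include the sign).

n = P₁V₁/(RT₁) = 185×50.7/(8.314×597) = 1.89 mol.
Polytropic n=1.22: T₂ = T₁(V₁/V₂)^(n−1) = 597×(0.158)^0.22 = 398 K; P₂ = P₁(V₁/V₂)^n = 19.4 kPa.
W = (P₁V₁−P₂V₂)/(n−1) = (185×50.7−19.4×321)/0.22 = 14200 J.

14200 J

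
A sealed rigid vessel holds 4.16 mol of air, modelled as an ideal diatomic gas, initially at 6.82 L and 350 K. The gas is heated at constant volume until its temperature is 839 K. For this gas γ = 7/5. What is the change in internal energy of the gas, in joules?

42300 J

P₁ = nRT₁/V₁ = 4.16×8.314×350/6.82 = 1770 kPa.
Isochoric: V stays 6.82 L; P/T = const ⇒ T₂ = 839 K, P₂ = 4250 kPa.
For an ideal gas ΔU = nCvΔT with Cv = (5/2)R = 20.8 J/(mol·K).
ΔU = 4.16×20.8×(839−350) = 42300 J.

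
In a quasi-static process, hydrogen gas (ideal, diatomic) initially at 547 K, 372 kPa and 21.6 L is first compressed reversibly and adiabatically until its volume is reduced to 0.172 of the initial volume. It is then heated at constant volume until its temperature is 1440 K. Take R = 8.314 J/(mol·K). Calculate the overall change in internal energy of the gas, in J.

n = P₁V₁/(RT₁) = 372×21.6/(8.314×547) = 1.77 mol.
Step 1 — Adiabatic: TV^(γ−1) = const ⇒ T₂ = 547×(5.81)^0.400 = 1110 K; PV^γ = const ⇒ P₂ = 4370 kPa.
ΔU = nCvΔT = 1.77×20.8×(1110−547) = 20500 J.
Q = 0 for an adiabatic process, so W = −ΔU = -20500 J.
State after step 1: P = 4370 kPa, V = 3.72 L, T = 1110 K.
Step 2 — Isochoric: V stays 3.72 L; P/T = const ⇒ T₂ = 1440 K, P₂ = 5690 kPa.
W = 0 (no volume change).
ΔU = nCvΔT = 1.77×20.8×(1440−1110) = 12300 J.
Q = ΔU = 12300 J.
Net over both steps: W = -20500 J, Q = 12300 J, ΔU = 32800 J.

32800 J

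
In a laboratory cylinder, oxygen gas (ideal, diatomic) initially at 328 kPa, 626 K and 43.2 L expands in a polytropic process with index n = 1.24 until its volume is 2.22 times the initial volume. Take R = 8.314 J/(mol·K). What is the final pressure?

Polytropic n=1.24: T₂ = T₁(V₁/V₂)^(n−1) = 626×(0.450)^0.24 = 517 K; P₂ = P₁(V₁/V₂)^n = 122 kPa.

122 kPa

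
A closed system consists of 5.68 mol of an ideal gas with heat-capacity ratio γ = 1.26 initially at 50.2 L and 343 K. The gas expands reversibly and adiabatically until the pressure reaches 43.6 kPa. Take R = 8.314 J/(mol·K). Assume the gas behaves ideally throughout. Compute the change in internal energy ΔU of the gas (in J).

-21100 J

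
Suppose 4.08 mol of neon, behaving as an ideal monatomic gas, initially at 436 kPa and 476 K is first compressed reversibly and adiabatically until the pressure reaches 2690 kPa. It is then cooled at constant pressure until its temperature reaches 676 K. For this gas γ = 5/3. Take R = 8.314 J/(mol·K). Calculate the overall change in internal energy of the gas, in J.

10200 J

V₁ = nRT₁/P₁ = 4.08×8.314×476/436 = 37.0 L.
Step 1 — Adiabatic: T₂/T₁ = (P₂/P₁)^((γ−1)/γ) ⇒ T₂ = 476×(6.17)^0.400 = 986 K; V₂ = 12.4 L.
ΔU = nCvΔT = 4.08×12.5×(986−476) = 25900 J.
Q = 0 for an adiabatic process, so W = −ΔU = -25900 J.
State after step 1: P = 2690 kPa, V = 12.4 L, T = 986 K.
Step 2 — Isobaric: P stays 2690 kPa; V/T = const ⇒ T₂ = 676 K, V₂ = 8.52 L.
W = PΔV = 2690×(8.52−12.4) kPa·L = -10500 J.
ΔU = nCvΔT = 4.08×12.5×(676−986) = -15800 J.
Q = ΔU + W = nCpΔT = -26300 J.
Net over both steps: W = -36400 J, Q = -26300 J, ΔU = 10200 J.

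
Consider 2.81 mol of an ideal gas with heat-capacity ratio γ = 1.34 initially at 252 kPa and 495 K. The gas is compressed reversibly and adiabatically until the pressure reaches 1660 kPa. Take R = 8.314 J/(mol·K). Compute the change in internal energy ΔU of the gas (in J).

20900 J

V₁ = nRT₁/P₁ = 2.81×8.314×495/252 = 45.9 L.
Adiabatic: T₂/T₁ = (P₂/P₁)^((γ−1)/γ) ⇒ T₂ = 495×(6.59)^0.254 = 799 K; V₂ = 11.2 L.
For an ideal gas ΔU = nCvΔT with Cv = R/(γ−1) = 24.5 J/(mol·K).
ΔU = 2.81×24.5×(799−495) = 20900 J.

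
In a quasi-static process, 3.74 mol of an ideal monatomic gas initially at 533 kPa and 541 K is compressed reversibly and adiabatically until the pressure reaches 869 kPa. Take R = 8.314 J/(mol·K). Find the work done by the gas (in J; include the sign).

V₁ = nRT₁/P₁ = 3.74×8.314×541/533 = 31.6 L.
Adiabatic: T₂/T₁ = (P₂/P₁)^((γ−1)/γ) ⇒ T₂ = 541×(1.63)^0.400 = 658 K; V₂ = 23.5 L.
ΔU = nCvΔT = 3.74×12.5×(658−541) = 5450 J.
Q = 0 for an adiabatic process, so W = −ΔU = -5450 J.

-5450 J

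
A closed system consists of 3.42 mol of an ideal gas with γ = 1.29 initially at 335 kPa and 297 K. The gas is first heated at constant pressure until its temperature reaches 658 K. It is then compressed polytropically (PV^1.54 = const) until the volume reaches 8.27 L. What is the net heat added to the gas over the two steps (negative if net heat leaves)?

V₁ = nRT₁/P₁ = 3.42×8.314×297/335 = 25.2 L.
Step 1 — Isobaric: P stays 335 kPa; V/T = const ⇒ T₂ = 658 K, V₂ = 55.8 L.
W = PΔV = 335×(55.8−25.2) kPa·L = 10300 J.
ΔU = nCvΔT = 3.42×28.7×(658−297) = 35400 J.
Q = ΔU + W = nCpΔT = 45700 J.
State after step 1: P = 335 kPa, V = 55.8 L, T = 658 K.
Step 2 — Polytropic n=1.54: T₂ = T₁(V₁/V₂)^(n−1) = 658×(6.75)^0.54 = 1850 K; P₂ = P₁(V₁/V₂)^n = 6350 kPa.
W = (P₁V₁−P₂V₂)/(n−1) = (335×55.8−6350×8.27)/0.54 = -62500 J.
ΔU = nCvΔT = 3.42×28.7×(1850−658) = 116000 J.
Q = ΔU + W = 53900 J.
Net over both steps: W = -52300 J, Q = 99600 J, ΔU = 152000 J.

99600 J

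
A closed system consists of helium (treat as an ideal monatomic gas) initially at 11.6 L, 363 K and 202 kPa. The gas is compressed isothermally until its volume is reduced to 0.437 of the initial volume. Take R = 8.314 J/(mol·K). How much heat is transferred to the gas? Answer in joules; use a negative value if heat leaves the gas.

-1940 J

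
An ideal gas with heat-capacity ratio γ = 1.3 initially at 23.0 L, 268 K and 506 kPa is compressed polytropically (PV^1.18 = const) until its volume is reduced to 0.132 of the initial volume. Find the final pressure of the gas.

Polytropic n=1.18: T₂ = T₁(V₁/V₂)^(n−1) = 268×(7.58)^0.18 = 386 K; P₂ = P₁(V₁/V₂)^n = 5520 kPa.

5520 kPa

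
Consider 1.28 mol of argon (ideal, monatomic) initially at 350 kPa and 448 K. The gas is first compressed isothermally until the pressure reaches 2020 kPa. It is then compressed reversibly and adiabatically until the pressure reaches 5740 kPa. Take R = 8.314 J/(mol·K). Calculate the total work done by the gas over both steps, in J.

V₁ = nRT₁/P₁ = 1.28×8.314×448/350 = 13.6 L.
Step 1 — Isothermal: T stays 448 K; PV = const ⇒ V₂ = 2.36 L, P₂ = 2020 kPa.
ΔU = 0 (ideal gas, T constant).
W = nRT ln(V₂/V₁) = 1.28×8.314×448×ln(0.173) = -8360 J.
Q = ΔU + W = -8360 J.
State after step 1: P = 2020 kPa, V = 2.36 L, T = 448 K.
Step 2 — Adiabatic: T₂/T₁ = (P₂/P₁)^((γ−1)/γ) ⇒ T₂ = 448×(2.84)^0.400 = 680 K; V₂ = 1.26 L.
ΔU = nCvΔT = 1.28×12.5×(680−448) = 3710 J.
Q = 0 for an adiabatic process, so W = −ΔU = -3710 J.
Net over both steps: W = -12100 J, Q = -8360 J, ΔU = 3710 J.

-12100 J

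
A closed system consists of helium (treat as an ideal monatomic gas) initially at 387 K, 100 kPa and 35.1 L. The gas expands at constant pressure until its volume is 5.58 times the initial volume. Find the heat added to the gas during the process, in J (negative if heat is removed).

n = P₁V₁/(RT₁) = 100×35.1/(8.314×387) = 1.09 mol.
Isobaric: P stays 100 kPa; V/T = const ⇒ T₂ = 2160 K, V₂ = 196 L.
W = PΔV = 100×(196−35.1) kPa·L = 16100 J.
ΔU = nCvΔT = 1.09×12.5×(2160−387) = 24100 J.
Q = ΔU + W = nCpΔT = 40200 J.

40200 J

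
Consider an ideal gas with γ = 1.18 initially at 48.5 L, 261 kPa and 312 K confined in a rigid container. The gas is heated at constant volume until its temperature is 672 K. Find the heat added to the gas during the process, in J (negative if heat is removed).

81100 J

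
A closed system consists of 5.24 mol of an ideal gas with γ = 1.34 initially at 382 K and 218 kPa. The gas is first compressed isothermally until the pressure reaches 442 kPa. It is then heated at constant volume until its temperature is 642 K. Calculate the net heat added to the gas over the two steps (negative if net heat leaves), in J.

21600 J

V₁ = nRT₁/P₁ = 5.24×8.314×382/218 = 76.3 L.
Step 1 — Isothermal: T stays 382 K; PV = const ⇒ V₂ = 37.7 L, P₂ = 442 kPa.
ΔU = 0 (ideal gas, T constant).
W = nRT ln(V₂/V₁) = 5.24×8.314×382×ln(0.493) = -11800 J.
Q = ΔU + W = -11800 J.
State after step 1: P = 442 kPa, V = 37.7 L, T = 382 K.
Step 2 — Isochoric: V stays 37.7 L; P/T = const ⇒ T₂ = 642 K, P₂ = 743 kPa.
W = 0 (no volume change).
ΔU = nCvΔT = 5.24×24.5×(642−382) = 33300 J.
Q = ΔU = 33300 J.
Net over both steps: W = -11800 J, Q = 21600 J, ΔU = 33300 J.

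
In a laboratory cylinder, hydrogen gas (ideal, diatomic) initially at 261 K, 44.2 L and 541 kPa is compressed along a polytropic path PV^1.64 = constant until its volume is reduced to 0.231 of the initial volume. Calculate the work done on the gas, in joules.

n = P₁V₁/(RT₁) = 541×44.2/(8.314×261) = 11.0 mol.
Polytropic n=1.64: T₂ = T₁(V₁/V₂)^(n−1) = 261×(4.33)^0.64 = 667 K; P₂ = P₁(V₁/V₂)^n = 5980 kPa.
W = (P₁V₁−P₂V₂)/(n−1) = (541×44.2−5980×10.2)/0.64 = -58100 J.
Work done on the gas = −W_by = 58100 J.

58100 J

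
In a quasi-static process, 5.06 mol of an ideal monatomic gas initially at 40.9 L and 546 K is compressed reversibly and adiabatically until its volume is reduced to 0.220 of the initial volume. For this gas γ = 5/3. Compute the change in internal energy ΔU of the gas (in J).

P₁ = nRT₁/V₁ = 5.06×8.314×546/40.9 = 562 kPa.
Adiabatic: TV^(γ−1) = const ⇒ T₂ = 546×(4.55)^0.667 = 1500 K; PV^γ = const ⇒ P₂ = 7000 kPa.
For an ideal gas ΔU = nCvΔT with Cv = (3/2)R = 12.5 J/(mol·K).
ΔU = 5.06×12.5×(1500−546) = 60100 J.

60100 J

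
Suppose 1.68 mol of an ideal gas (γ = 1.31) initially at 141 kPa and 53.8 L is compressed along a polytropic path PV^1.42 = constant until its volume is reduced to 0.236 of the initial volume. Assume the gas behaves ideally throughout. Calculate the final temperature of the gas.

T₁ = P₁V₁/(nR) = 141×53.8/(1.68×8.314) = 543 K.
Polytropic n=1.42: T₂ = T₁(V₁/V₂)^(n−1) = 543×(4.24)^0.42 = 996 K; P₂ = P₁(V₁/V₂)^n = 1100 kPa.

996 K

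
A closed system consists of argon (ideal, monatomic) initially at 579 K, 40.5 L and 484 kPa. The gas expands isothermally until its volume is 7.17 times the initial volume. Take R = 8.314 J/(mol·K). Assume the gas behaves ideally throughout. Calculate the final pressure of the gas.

Isothermal: T stays 579 K; PV = const ⇒ V₂ = 290 L, P₂ = 67.5 kPa.

67.5 kPa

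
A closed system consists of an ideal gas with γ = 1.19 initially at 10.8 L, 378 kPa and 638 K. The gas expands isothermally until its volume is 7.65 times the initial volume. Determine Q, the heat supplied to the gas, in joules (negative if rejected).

n = P₁V₁/(RT₁) = 378×10.8/(8.314×638) = 0.770 mol.
Isothermal: T stays 638 K; PV = const ⇒ V₂ = 82.6 L, P₂ = 49.4 kPa.
ΔU = 0 (ideal gas, T constant).
W = nRT ln(V₂/V₁) = 0.770×8.314×638×ln(7.65) = 8310 J.
Q = ΔU + W = 8310 J.

8310 J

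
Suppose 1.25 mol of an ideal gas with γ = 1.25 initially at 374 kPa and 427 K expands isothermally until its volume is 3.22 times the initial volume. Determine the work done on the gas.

-5190 J

V₁ = nRT₁/P₁ = 1.25×8.314×427/374 = 11.9 L.
Isothermal: T stays 427 K; PV = const ⇒ V₂ = 38.2 L, P₂ = 116 kPa.
W = nRT ln(V₂/V₁) = 1.25×8.314×427×ln(3.22) = 5190 J.
Work done on the gas = −W_by = -5190 J.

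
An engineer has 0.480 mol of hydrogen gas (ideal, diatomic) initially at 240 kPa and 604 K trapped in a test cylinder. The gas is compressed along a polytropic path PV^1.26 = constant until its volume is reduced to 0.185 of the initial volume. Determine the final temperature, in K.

V₁ = nRT₁/P₁ = 0.480×8.314×604/240 = 10.0 L.
Polytropic n=1.26: T₂ = T₁(V₁/V₂)^(n−1) = 604×(5.41)^0.26 = 937 K; P₂ = P₁(V₁/V₂)^n = 2010 kPa.

937 K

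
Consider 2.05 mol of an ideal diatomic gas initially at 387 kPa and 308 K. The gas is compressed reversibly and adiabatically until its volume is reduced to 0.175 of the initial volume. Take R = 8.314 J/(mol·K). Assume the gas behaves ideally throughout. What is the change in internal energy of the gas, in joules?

13200 J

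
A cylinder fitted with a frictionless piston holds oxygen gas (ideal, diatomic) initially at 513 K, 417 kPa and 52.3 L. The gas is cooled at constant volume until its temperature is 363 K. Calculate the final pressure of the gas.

Isochoric: V stays 52.3 L; P/T = const ⇒ T₂ = 363 K, P₂ = 295 kPa.

295 kPa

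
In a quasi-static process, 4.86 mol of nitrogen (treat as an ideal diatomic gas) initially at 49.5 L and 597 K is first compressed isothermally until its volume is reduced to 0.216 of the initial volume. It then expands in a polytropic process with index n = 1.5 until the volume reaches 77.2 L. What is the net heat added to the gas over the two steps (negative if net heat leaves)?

P₁ = nRT₁/V₁ = 4.86×8.314×597/49.5 = 487 kPa.
Step 1 — Isothermal: T stays 597 K; PV = const ⇒ V₂ = 10.7 L, P₂ = 2260 kPa.
ΔU = 0 (ideal gas, T constant).
W = nRT ln(V₂/V₁) = 4.86×8.314×597×ln(0.216) = -37000 J.
Q = ΔU + W = -37000 J.
State after step 1: P = 2260 kPa, V = 10.7 L, T = 597 K.
Step 2 — Polytropic n=1.5: T₂ = T₁(V₁/V₂)^(n−1) = 597×(0.138)^0.50 = 222 K; P₂ = P₁(V₁/V₂)^n = 116 kPa.
W = (P₁V₁−P₂V₂)/(n−1) = (2260×10.7−116×77.2)/0.50 = 30300 J.
ΔU = nCvΔT = 4.86×20.8×(222−597) = -37900 J.
Q = ΔU + W = -7570 J.
Net over both steps: W = -6680 J, Q = -44500 J, ΔU = -37900 J.

-44500 J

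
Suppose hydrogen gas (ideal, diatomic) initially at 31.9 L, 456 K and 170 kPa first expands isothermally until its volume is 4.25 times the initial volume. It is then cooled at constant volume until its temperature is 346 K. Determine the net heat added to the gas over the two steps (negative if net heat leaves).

4580 J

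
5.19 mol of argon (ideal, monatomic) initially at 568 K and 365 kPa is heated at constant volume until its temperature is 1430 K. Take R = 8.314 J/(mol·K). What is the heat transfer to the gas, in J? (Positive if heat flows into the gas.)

V₁ = nRT₁/P₁ = 5.19×8.314×568/365 = 67.1 L.
Isochoric: V stays 67.1 L; P/T = const ⇒ T₂ = 1430 K, P₂ = 919 kPa.
W = 0 (no volume change).
ΔU = nCvΔT = 5.19×12.5×(1430−568) = 55800 J.
Q = ΔU = 55800 J.

55800 J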